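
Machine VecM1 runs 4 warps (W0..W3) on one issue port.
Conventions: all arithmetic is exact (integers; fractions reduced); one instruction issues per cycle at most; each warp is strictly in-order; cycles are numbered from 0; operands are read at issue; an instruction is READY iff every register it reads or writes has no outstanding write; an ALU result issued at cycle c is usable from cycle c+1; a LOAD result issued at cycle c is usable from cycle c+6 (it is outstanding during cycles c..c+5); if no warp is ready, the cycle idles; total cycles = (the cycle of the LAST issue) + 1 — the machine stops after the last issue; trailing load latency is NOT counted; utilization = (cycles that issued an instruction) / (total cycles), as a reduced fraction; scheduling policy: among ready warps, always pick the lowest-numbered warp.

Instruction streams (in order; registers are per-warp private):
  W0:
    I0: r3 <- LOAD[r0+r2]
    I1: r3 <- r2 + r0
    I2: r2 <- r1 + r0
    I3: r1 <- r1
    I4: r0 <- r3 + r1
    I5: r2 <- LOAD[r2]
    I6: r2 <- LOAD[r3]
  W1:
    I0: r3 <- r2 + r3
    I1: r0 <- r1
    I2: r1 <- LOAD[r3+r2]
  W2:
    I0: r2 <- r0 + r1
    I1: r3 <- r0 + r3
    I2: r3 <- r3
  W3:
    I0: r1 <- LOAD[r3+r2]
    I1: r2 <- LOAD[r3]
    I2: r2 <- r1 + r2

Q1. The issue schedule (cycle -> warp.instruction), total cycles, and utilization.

cycle 0: W0.I0
cycle 1: W1.I0
cycle 2: W1.I1
cycle 3: W1.I2
cycle 4: W2.I0
cycle 5: W2.I1
cycle 6: W0.I1
cycle 7: W0.I2
cycle 8: W0.I3
cycle 9: W0.I4
cycle 10: W0.I5
cycle 11: W2.I2
cycle 12: W3.I0
cycle 13: W3.I1
cycle 14: idle
cycle 15: idle
cycle 16: W0.I6
cycle 17: idle
cycle 18: idle
cycle 19: W3.I2

Answer: 20 cycles, utilization 4/5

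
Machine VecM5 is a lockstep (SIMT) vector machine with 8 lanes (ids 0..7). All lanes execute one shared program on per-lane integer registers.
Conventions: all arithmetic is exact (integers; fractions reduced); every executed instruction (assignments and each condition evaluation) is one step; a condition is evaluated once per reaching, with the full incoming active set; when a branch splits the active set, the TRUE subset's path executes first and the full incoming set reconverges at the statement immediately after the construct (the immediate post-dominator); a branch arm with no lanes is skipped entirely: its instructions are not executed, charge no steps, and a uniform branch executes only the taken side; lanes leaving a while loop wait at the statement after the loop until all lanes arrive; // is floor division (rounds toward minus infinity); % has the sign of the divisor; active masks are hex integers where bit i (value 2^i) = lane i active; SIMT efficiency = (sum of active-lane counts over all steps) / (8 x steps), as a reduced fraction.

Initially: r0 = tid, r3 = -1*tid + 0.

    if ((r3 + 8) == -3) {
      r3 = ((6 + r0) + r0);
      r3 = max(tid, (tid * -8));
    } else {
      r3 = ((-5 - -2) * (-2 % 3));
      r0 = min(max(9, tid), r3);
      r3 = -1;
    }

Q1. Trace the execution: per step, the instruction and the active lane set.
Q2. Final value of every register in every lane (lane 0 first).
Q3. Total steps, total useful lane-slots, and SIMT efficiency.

step 0: eval ((r3 + 8) == -3)        0xff
step 1: r3 <- ((-5 - -2) * (-2 % 3)) 0xff
step 2: r0 <- min(max(9, tid), r3)   0xff
step 3: r3 <- -1                     0xff

Answer: 4 steps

r0: -3,-3,-3,-3,-3,-3,-3,-3
r3: -1,-1,-1,-1,-1,-1,-1,-1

steps = 4; useful = 32; efficiency = 32/32 = 1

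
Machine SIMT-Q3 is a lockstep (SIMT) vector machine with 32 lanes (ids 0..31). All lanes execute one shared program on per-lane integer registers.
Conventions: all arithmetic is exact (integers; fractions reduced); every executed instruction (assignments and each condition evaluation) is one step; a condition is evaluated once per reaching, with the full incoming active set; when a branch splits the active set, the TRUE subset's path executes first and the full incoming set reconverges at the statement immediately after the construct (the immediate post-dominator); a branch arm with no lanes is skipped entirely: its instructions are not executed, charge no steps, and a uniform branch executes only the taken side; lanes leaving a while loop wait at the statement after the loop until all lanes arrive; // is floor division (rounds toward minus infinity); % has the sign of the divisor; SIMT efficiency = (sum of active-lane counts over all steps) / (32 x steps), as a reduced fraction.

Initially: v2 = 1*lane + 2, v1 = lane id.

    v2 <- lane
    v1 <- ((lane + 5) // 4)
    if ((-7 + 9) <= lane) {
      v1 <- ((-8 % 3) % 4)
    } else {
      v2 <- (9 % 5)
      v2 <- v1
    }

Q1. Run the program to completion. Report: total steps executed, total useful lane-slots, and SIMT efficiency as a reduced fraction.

Answer: 6 steps, 130 useful, 65/96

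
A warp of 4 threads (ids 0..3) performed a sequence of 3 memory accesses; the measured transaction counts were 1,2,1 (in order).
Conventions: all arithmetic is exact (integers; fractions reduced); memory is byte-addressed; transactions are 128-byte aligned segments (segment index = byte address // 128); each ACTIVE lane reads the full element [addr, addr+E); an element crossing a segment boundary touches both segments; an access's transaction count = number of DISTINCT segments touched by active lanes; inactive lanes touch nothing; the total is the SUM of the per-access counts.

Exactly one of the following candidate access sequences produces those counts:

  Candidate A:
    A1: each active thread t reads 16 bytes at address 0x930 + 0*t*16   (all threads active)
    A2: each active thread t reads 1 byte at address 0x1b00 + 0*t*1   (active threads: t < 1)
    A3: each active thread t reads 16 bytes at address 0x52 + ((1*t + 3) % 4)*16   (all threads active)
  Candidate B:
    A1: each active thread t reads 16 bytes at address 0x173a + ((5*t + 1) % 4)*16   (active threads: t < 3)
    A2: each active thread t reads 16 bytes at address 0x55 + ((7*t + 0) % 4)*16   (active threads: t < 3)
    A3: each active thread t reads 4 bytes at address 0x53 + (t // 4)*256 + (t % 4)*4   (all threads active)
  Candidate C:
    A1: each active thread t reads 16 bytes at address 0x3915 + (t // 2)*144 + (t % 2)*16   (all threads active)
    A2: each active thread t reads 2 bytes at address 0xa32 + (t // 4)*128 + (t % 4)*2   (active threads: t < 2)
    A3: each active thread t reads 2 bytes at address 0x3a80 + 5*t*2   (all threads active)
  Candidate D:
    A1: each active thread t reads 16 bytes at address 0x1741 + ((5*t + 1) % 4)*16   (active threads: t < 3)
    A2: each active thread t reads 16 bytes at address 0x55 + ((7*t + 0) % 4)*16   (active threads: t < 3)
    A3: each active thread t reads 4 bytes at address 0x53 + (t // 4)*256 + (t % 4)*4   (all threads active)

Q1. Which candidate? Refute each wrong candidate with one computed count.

A: A2 gives 1 transaction, not 2
C: A1 gives 2 transactions, not 1
D: A1 gives 2 transactions, not 1
B: all counts match (1,2,1)

Answer: B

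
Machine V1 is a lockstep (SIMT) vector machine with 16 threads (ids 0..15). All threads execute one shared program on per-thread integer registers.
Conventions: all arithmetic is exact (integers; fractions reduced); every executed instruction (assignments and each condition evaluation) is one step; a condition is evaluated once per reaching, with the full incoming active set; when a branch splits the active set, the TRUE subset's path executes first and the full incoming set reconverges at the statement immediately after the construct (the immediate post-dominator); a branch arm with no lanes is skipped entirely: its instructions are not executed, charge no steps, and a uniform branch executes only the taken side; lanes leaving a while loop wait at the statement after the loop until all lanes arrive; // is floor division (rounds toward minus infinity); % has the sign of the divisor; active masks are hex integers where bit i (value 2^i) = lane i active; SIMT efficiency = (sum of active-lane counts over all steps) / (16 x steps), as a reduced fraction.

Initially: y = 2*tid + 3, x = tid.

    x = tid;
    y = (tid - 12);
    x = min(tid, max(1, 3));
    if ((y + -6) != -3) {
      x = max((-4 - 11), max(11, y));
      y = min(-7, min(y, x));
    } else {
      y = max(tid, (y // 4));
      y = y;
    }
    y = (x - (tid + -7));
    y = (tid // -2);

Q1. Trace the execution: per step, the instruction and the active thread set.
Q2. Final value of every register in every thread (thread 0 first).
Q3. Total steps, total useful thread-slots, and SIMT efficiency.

step 0: x <- tid                     0xffff
step 1: y <- (tid - 12)              0xffff
step 2: x <- min(tid, max(1, 3))     0xffff
step 3: eval ((y + -6) != -3)        0xffff
step 4: x <- max((-4 - 11), max(11, y)) 0x7fff
step 5: y <- min(-7, min(y, x))      0x7fff
step 6: y <- max(tid, (y // 4))      0x8000
step 7: y <- y                       0x8000
step 8: y <- (x - (tid + -7))        0xffff
step 9: y <- (tid // -2)             0xffff

Answer: 10 steps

y: 0,-1,-1,-2,-2,-3,-3,-4,-4,-5,-5,-6,-6,-7,-7,-8
x: 11,11,11,11,11,11,11,11,11,11,11,11,11,11,11,3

steps = 10; useful = 128; efficiency = 128/160 = 4/5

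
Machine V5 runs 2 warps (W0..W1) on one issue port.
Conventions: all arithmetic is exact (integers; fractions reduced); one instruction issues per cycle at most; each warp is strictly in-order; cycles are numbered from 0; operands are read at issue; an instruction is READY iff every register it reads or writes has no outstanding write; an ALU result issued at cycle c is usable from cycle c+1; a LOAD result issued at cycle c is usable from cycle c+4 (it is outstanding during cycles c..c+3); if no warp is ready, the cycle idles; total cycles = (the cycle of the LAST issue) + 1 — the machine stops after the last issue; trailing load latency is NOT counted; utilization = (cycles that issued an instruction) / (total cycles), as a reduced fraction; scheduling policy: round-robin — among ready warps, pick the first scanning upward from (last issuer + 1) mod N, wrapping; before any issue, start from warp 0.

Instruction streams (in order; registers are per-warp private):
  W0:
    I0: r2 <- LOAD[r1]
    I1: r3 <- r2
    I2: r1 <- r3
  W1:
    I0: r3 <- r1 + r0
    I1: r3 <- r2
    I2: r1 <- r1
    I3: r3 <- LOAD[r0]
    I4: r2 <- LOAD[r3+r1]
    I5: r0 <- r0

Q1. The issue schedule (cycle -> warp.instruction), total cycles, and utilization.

cycle 0: W0.I0
cycle 1: W1.I0
cycle 2: W1.I1
cycle 3: W1.I2
cycle 4: W0.I1
cycle 5: W1.I3
cycle 6: W0.I2
cycle 7: idle
cycle 8: idle
cycle 9: W1.I4
cycle 10: W1.I5

Answer: 11 cycles, utilization 9/11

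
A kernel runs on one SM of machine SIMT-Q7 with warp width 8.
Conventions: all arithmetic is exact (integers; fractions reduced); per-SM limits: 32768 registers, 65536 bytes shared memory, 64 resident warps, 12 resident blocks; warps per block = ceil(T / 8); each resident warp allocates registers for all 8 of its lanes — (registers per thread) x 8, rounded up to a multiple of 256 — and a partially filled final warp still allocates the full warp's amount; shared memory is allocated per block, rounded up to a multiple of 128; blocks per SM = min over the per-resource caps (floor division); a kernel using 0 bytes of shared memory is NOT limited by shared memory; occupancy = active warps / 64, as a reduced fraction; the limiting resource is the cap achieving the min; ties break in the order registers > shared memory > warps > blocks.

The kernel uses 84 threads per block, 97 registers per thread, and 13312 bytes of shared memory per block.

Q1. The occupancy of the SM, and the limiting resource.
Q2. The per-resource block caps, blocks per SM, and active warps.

Answer: occupancy 11/32, limited by registers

registers: 2 blocks
shared memory: 4 blocks
warps: 5 blocks
blocks: 12 blocks

Answer: 2 blocks, 22 active warps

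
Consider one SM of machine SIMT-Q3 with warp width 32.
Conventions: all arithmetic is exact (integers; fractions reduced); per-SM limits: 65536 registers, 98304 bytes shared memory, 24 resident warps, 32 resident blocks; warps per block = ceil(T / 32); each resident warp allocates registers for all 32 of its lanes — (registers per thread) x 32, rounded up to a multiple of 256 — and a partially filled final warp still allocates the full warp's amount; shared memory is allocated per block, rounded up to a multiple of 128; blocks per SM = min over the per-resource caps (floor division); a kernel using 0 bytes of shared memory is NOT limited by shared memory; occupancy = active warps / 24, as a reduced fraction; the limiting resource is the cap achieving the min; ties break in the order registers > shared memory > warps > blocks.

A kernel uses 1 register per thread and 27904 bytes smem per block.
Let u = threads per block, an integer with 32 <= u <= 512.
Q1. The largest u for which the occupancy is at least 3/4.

Answer: u = 384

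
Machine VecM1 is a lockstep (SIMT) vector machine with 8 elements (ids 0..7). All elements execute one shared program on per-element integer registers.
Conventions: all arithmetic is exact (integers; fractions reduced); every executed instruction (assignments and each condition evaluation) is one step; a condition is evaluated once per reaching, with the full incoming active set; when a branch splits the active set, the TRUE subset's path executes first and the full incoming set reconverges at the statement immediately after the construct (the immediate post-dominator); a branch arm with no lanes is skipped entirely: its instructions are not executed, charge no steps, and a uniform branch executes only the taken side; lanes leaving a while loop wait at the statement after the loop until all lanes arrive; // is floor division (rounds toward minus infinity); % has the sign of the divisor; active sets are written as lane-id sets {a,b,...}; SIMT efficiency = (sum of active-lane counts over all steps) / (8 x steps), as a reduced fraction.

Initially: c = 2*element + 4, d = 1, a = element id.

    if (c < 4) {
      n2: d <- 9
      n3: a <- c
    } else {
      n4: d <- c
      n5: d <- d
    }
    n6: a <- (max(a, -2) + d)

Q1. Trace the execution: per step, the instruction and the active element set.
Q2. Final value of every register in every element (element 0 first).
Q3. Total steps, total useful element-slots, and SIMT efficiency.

step 0: eval (c < 4)                 {0,1,2,3,4,5,6,7}
step 1: d <- c                       {0,1,2,3,4,5,6,7}
step 2: d <- d                       {0,1,2,3,4,5,6,7}
step 3: a <- (max(a, -2) + d)        {0,1,2,3,4,5,6,7}

Answer: 4 steps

c: 4,6,8,10,12,14,16,18
d: 4,6,8,10,12,14,16,18
a: 4,7,10,13,16,19,22,25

steps = 4; useful = 32; efficiency = 32/32 = 1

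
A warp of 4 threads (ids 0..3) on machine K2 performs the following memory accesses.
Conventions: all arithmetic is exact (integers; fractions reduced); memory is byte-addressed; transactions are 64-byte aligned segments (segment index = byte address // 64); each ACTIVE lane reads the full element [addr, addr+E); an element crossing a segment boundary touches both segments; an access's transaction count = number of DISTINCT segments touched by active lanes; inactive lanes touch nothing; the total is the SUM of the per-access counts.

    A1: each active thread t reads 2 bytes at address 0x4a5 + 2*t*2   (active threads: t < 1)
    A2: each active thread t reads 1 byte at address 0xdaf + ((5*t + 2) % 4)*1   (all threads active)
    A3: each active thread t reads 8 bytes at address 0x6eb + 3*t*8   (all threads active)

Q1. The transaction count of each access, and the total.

A1: 1 transaction
A2: 1 transaction
A3: 2 transactions

Answer: 1,1,2; total 4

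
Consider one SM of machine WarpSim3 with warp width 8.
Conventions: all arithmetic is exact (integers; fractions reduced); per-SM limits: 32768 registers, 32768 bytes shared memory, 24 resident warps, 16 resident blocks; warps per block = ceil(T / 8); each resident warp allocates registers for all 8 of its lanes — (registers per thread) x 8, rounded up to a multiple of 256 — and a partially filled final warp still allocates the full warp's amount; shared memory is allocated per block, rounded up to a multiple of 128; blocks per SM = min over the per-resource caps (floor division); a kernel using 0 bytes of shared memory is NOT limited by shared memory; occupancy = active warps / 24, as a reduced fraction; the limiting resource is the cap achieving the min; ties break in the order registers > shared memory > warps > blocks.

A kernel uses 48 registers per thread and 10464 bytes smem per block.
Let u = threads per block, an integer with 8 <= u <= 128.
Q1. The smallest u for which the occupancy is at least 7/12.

Answer: u = 33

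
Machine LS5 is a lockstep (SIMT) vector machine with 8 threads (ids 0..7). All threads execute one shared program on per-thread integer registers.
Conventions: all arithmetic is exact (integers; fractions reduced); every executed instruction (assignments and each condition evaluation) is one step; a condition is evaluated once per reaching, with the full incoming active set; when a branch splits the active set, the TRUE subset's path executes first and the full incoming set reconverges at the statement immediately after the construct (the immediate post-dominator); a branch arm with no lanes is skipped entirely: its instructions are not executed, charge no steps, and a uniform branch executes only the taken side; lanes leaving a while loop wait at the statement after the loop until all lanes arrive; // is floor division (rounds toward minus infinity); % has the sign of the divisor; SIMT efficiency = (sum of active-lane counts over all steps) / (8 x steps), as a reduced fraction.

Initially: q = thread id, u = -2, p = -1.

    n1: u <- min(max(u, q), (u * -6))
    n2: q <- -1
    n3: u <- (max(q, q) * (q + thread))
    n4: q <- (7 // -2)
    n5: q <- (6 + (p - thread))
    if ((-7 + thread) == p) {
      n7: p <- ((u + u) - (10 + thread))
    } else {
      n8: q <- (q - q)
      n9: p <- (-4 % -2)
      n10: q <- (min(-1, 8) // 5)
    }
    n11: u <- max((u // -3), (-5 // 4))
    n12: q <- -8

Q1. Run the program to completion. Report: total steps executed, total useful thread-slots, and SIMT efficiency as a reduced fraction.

Answer: 12 steps, 86 useful, 43/48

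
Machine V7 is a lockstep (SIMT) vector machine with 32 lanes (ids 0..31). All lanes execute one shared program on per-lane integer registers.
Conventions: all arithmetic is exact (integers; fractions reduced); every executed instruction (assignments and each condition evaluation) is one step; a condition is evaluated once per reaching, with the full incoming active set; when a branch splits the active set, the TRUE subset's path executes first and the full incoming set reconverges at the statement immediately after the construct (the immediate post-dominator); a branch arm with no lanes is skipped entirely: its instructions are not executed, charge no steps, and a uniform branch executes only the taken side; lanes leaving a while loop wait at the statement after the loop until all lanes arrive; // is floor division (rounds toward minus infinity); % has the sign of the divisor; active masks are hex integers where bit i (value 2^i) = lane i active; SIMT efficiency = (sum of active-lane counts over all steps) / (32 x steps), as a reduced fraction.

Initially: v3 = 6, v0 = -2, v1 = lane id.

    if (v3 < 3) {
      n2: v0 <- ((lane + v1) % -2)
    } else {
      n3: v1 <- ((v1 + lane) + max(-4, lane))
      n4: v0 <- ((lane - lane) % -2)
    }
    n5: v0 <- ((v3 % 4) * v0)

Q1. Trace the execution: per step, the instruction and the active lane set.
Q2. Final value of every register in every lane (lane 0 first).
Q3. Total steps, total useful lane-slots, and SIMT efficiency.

step 0: eval (v3 < 3)                0xffffffff
step 1: v1 <- ((v1 + lane) + max(-4, lane)) 0xffffffff
step 2: v0 <- ((lane - lane) % -2)   0xffffffff
step 3: v0 <- ((v3 % 4) * v0)        0xffffffff

Answer: 4 steps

v3: 6,6,6,6,6,6,6,6,6,6,6,6,6,6,6,6,6,6,6,6,6,6,6,6,6,6,6,6,6,6,6,6
v0: 0,0,0,0,0,0,0,0,0,0,0,0,0,0,0,0,0,0,0,0,0,0,0,0,0,0,0,0,0,0,0,0
v1: 0,3,6,9,12,15,18,21,24,27,30,33,36,39,42,45,48,51,54,57,60,63,66,69,72,75,78,81,84,87,90,93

steps = 4; useful = 128; efficiency = 128/128 = 1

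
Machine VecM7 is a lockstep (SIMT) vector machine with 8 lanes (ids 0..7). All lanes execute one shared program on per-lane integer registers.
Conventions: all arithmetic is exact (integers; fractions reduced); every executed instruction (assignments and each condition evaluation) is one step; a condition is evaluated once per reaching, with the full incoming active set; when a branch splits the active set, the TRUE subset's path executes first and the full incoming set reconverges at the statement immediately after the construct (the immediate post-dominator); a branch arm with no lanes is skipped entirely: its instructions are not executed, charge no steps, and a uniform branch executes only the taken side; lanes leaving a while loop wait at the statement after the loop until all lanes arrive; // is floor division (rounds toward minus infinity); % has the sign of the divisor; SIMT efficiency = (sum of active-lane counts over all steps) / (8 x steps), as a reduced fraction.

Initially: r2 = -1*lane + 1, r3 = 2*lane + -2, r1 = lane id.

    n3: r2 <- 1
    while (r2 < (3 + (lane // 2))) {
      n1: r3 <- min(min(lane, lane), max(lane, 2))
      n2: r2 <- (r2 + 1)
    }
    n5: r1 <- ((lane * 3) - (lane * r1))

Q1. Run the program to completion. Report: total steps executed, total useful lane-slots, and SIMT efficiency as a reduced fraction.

Answer: 18 steps, 108 useful, 3/4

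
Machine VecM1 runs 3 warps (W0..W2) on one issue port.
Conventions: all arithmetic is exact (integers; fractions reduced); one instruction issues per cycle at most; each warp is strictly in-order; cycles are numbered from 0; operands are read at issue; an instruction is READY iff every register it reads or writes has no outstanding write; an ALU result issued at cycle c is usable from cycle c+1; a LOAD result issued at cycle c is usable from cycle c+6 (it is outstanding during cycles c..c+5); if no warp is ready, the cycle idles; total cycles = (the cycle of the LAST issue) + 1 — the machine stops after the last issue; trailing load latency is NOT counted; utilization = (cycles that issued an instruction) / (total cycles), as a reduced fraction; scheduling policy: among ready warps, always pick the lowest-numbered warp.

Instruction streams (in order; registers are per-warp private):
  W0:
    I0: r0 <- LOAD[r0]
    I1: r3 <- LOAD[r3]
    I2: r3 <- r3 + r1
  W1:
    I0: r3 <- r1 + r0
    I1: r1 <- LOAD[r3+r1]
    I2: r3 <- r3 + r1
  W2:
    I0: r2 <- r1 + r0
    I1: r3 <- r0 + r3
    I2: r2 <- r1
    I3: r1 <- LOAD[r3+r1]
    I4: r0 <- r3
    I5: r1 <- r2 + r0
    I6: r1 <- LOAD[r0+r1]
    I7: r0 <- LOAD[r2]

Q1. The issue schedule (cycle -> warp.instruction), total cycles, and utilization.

cycle 0: W0.I0
cycle 1: W0.I1
cycle 2: W1.I0
cycle 3: W1.I1
cycle 4: W2.I0
cycle 5: W2.I1
cycle 6: W2.I2
cycle 7: W0.I2
cycle 8: W2.I3
cycle 9: W1.I2
cycle 10: W2.I4
cycle 11: idle
cycle 12: idle
cycle 13: idle
cycle 14: W2.I5
cycle 15: W2.I6
cycle 16: W2.I7

Answer: 17 cycles, utilization 14/17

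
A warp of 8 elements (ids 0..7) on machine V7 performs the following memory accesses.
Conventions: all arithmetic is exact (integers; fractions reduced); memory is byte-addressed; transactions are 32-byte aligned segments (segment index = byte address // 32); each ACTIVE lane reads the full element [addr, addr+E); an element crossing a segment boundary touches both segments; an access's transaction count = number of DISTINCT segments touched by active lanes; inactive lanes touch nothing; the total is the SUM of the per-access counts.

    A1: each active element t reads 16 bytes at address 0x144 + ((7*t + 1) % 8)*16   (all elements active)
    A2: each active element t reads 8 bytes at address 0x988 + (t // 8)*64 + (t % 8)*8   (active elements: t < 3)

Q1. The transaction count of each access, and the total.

A1: 5 transactions
A2: 1 transaction

Answer: 5,1; total 6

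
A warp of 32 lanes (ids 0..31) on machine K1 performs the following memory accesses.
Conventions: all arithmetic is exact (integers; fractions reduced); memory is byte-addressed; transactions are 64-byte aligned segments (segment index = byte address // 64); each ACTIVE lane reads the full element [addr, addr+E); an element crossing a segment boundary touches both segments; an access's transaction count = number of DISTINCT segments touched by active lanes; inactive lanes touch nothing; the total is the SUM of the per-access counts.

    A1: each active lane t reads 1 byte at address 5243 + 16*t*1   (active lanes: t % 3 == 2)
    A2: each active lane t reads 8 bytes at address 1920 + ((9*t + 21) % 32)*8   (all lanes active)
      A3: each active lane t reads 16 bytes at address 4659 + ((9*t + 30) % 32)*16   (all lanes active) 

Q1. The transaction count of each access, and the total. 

A1: 8 transactions
A2: 4 transactions
A3: 9 transactions

Answer: 8,4,9; total 21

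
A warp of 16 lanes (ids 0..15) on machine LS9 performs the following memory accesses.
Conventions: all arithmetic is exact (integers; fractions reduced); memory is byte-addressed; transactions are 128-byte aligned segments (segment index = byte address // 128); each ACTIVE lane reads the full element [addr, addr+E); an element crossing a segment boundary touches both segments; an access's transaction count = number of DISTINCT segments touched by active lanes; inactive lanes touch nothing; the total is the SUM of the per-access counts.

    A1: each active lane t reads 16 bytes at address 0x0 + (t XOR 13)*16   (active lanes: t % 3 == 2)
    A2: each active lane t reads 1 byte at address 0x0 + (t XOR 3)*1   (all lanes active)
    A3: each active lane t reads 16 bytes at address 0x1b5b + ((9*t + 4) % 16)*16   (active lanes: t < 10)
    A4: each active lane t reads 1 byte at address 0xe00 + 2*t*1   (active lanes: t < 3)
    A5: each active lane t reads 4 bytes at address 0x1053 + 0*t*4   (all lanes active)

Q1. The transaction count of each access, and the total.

A1: 2 transactions
A2: 1 transaction
A3: 3 transactions
A4: 1 transaction
A5: 1 transaction

Answer: 2,1,3,1,1; total 8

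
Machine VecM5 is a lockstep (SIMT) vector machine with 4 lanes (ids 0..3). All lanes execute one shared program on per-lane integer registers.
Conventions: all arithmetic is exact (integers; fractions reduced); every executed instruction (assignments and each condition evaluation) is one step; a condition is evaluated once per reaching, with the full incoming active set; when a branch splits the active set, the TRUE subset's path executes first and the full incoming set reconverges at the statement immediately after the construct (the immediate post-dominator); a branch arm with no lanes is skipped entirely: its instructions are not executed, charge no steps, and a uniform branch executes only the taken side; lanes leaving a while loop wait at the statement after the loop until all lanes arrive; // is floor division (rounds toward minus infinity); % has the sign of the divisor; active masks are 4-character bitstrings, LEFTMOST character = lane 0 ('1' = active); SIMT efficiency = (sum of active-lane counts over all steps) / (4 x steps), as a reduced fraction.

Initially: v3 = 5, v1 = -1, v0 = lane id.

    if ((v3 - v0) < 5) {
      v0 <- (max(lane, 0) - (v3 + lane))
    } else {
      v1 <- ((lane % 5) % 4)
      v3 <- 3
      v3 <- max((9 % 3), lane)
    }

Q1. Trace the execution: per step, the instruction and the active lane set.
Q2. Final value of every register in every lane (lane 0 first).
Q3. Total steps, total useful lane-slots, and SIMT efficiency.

step 0: eval ((v3 - v0) < 5)         1111
step 1: v0 <- (max(lane, 0) - (v3 + lane)) 0111
step 2: v1 <- ((lane % 5) % 4)       1000
step 3: v3 <- 3                      1000
step 4: v3 <- max((9 % 3), lane)     1000

Answer: 5 steps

v3: 0,5,5,5
v1: 0,-1,-1,-1
v0: 0,-5,-5,-5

steps = 5; useful = 10; efficiency = 10/20 = 1/2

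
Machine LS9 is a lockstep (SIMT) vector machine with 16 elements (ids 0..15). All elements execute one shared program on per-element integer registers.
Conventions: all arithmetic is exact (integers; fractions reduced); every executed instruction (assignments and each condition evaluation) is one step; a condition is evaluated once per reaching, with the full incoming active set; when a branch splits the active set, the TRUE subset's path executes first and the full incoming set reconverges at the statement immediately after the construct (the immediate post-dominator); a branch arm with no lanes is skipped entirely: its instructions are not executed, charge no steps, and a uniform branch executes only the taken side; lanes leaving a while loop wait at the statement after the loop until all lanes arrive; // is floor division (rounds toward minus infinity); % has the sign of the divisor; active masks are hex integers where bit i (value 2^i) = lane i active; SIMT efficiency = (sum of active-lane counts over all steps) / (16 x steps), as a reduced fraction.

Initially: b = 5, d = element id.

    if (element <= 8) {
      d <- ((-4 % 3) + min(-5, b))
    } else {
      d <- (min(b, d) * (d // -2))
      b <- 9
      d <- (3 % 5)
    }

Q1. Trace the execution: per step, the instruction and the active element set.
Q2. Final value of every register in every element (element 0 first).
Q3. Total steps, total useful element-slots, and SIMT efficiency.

step 0: eval (element <= 8)          0xffff
step 1: d <- ((-4 % 3) + min(-5, b)) 0x01ff
step 2: d <- (min(b, d) * (d // -2)) 0xfe00
step 3: b <- 9                       0xfe00
step 4: d <- (3 % 5)                 0xfe00

Answer: 5 steps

b: 5,5,5,5,5,5,5,5,5,9,9,9,9,9,9,9
d: -3,-3,-3,-3,-3,-3,-3,-3,-3,3,3,3,3,3,3,3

steps = 5; useful = 46; efficiency = 46/80 = 23/40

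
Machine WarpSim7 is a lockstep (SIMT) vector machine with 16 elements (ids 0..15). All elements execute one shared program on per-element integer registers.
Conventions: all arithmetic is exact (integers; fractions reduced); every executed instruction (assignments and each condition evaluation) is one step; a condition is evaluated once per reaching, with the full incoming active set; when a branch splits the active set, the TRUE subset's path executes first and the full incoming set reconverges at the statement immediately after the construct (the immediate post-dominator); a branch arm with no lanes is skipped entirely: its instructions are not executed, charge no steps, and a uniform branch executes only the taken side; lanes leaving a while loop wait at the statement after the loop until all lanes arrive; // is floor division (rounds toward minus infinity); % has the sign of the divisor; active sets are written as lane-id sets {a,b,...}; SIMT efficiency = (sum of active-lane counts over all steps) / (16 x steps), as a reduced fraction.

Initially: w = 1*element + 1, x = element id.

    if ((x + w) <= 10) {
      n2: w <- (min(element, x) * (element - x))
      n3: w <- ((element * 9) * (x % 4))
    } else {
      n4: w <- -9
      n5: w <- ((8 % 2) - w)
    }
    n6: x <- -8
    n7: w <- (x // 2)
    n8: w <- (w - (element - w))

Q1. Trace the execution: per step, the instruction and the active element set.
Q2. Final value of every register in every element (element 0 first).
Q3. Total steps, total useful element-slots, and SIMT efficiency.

step 0: eval ((x + w) <= 10)         {0,1,2,3,4,5,6,7,8,9,10,11,12,13,14,15}
step 1: w <- (min(element, x) * (element - x)) {0,1,2,3,4}
step 2: w <- ((element * 9) * (x % 4)) {0,1,2,3,4}
step 3: w <- -9                      {5,6,7,8,9,10,11,12,13,14,15}
step 4: w <- ((8 % 2) - w)           {5,6,7,8,9,10,11,12,13,14,15}
step 5: x <- -8                      {0,1,2,3,4,5,6,7,8,9,10,11,12,13,14,15}
step 6: w <- (x // 2)                {0,1,2,3,4,5,6,7,8,9,10,11,12,13,14,15}
step 7: w <- (w - (element - w))     {0,1,2,3,4,5,6,7,8,9,10,11,12,13,14,15}

Answer: 8 steps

w: -8,-9,-10,-11,-12,-13,-14,-15,-16,-17,-18,-19,-20,-21,-22,-23
x: -8,-8,-8,-8,-8,-8,-8,-8,-8,-8,-8,-8,-8,-8,-8,-8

steps = 8; useful = 96; efficiency = 96/128 = 3/4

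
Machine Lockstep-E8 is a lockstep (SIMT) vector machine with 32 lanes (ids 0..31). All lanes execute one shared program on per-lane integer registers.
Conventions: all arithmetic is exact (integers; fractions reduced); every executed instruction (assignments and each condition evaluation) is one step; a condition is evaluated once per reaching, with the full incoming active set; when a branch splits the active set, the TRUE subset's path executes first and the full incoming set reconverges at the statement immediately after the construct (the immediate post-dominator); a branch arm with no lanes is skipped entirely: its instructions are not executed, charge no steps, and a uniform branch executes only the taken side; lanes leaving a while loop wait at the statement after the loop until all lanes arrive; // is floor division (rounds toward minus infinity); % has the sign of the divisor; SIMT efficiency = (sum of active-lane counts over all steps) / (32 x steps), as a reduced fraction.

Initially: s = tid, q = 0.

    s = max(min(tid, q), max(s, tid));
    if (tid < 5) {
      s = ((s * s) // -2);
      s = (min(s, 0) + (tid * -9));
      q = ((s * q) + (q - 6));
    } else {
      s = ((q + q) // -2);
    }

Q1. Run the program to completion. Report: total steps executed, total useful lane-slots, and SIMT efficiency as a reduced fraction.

Answer: 6 steps, 106 useful, 53/96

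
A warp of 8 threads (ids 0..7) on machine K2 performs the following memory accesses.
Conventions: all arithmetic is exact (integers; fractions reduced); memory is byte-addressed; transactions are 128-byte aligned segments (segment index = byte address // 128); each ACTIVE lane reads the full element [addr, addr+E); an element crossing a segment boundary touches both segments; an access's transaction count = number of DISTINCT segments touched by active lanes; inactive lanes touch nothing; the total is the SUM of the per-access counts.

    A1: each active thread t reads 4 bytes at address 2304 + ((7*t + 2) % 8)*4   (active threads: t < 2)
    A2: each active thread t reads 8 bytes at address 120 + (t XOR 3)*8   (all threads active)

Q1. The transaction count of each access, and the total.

A1: 1 transaction
A2: 2 transactions

Answer: 1,2; total 3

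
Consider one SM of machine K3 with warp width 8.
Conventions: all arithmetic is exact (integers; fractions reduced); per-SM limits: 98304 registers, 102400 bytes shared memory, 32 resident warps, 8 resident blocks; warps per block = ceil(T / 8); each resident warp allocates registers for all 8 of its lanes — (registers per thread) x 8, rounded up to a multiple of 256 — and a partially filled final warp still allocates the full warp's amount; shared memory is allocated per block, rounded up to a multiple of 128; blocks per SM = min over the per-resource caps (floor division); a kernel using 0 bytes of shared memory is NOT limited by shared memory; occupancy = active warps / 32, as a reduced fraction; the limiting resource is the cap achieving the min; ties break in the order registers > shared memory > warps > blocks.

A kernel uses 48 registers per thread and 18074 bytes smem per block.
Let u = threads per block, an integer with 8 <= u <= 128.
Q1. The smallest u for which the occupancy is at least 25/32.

Answer: u = 33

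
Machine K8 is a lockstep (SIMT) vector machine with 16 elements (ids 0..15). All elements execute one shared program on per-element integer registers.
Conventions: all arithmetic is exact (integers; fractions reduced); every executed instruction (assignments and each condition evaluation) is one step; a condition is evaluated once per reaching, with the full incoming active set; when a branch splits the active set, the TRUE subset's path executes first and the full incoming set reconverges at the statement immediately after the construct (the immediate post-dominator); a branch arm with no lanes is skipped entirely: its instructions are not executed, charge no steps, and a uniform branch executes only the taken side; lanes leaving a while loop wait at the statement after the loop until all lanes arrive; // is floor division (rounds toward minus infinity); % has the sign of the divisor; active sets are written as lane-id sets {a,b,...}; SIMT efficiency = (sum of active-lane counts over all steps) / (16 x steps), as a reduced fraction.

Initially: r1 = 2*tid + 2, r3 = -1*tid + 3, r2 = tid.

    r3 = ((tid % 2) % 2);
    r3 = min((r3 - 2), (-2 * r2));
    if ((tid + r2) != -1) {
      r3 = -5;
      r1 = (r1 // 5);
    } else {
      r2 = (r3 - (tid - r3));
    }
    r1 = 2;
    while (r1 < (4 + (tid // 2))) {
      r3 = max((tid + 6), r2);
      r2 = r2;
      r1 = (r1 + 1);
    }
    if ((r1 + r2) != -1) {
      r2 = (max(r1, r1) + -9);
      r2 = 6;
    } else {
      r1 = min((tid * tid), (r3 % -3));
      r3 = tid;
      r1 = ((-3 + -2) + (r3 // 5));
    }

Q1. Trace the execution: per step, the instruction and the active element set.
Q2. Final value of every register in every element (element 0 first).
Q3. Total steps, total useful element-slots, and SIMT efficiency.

step 0: r3 <- ((tid % 2) % 2)        {0,1,2,3,4,5,6,7,8,9,10,11,12,13,14,15}
step 1: r3 <- min((r3 - 2), (-2 * r2)) {0,1,2,3,4,5,6,7,8,9,10,11,12,13,14,15}
step 2: eval ((tid + r2) != -1)      {0,1,2,3,4,5,6,7,8,9,10,11,12,13,14,15}
step 3: r3 <- -5                     {0,1,2,3,4,5,6,7,8,9,10,11,12,13,14,15}
step 4: r1 <- (r1 // 5)              {0,1,2,3,4,5,6,7,8,9,10,11,12,13,14,15}
step 5: r1 <- 2                      {0,1,2,3,4,5,6,7,8,9,10,11,12,13,14,15}
step 6: eval (r1 < (4 + (tid // 2))) {0,1,2,3,4,5,6,7,8,9,10,11,12,13,14,15}
step 7: r3 <- max((tid + 6), r2)     {0,1,2,3,4,5,6,7,8,9,10,11,12,13,14,15}
step 8: r2 <- r2                     {0,1,2,3,4,5,6,7,8,9,10,11,12,13,14,15}
step 9: r1 <- (r1 + 1)               {0,1,2,3,4,5,6,7,8,9,10,11,12,13,14,15}
step 10: eval (r1 < (4 + (tid // 2))) {0,1,2,3,4,5,6,7,8,9,10,11,12,13,14,15}
step 11: r3 <- max((tid + 6), r2)     {0,1,2,3,4,5,6,7,8,9,10,11,12,13,14,15}
step 12: r2 <- r2                     {0,1,2,3,4,5,6,7,8,9,10,11,12,13,14,15}
step 13: r1 <- (r1 + 1)               {0,1,2,3,4,5,6,7,8,9,10,11,12,13,14,15}
step 14: eval (r1 < (4 + (tid // 2))) {0,1,2,3,4,5,6,7,8,9,10,11,12,13,14,15}
step 15: r3 <- max((tid + 6), r2)     {2,3,4,5,6,7,8,9,10,11,12,13,14,15}
step 16: r2 <- r2                     {2,3,4,5,6,7,8,9,10,11,12,13,14,15}
step 17: r1 <- (r1 + 1)               {2,3,4,5,6,7,8,9,10,11,12,13,14,15}
step 18: eval (r1 < (4 + (tid // 2))) {2,3,4,5,6,7,8,9,10,11,12,13,14,15}
step 19: r3 <- max((tid + 6), r2)     {4,5,6,7,8,9,10,11,12,13,14,15}
step 20: r2 <- r2                     {4,5,6,7,8,9,10,11,12,13,14,15}
step 21: r1 <- (r1 + 1)               {4,5,6,7,8,9,10,11,12,13,14,15}
step 22: eval (r1 < (4 + (tid // 2))) {4,5,6,7,8,9,10,11,12,13,14,15}
step 23: r3 <- max((tid + 6), r2)     {6,7,8,9,10,11,12,13,14,15}
step 24: r2 <- r2                     {6,7,8,9,10,11,12,13,14,15}
step 25: r1 <- (r1 + 1)               {6,7,8,9,10,11,12,13,14,15}
step 26: eval (r1 < (4 + (tid // 2))) {6,7,8,9,10,11,12,13,14,15}
step 27: r3 <- max((tid + 6), r2)     {8,9,10,11,12,13,14,15}
step 28: r2 <- r2                     {8,9,10,11,12,13,14,15}
step 29: r1 <- (r1 + 1)               {8,9,10,11,12,13,14,15}
step 30: eval (r1 < (4 + (tid // 2))) {8,9,10,11,12,13,14,15}
step 31: r3 <- max((tid + 6), r2)     {10,11,12,13,14,15}
step 32: r2 <- r2                     {10,11,12,13,14,15}
step 33: r1 <- (r1 + 1)               {10,11,12,13,14,15}
step 34: eval (r1 < (4 + (tid // 2))) {10,11,12,13,14,15}
step 35: r3 <- max((tid + 6), r2)     {12,13,14,15}
step 36: r2 <- r2                     {12,13,14,15}
step 37: r1 <- (r1 + 1)               {12,13,14,15}
step 38: eval (r1 < (4 + (tid // 2))) {12,13,14,15}
step 39: r3 <- max((tid + 6), r2)     {14,15}
step 40: r2 <- r2                     {14,15}
step 41: r1 <- (r1 + 1)               {14,15}
step 42: eval (r1 < (4 + (tid // 2))) {14,15}
step 43: eval ((r1 + r2) != -1)       {0,1,2,3,4,5,6,7,8,9,10,11,12,13,14,15}
step 44: r2 <- (max(r1, r1) + -9)     {0,1,2,3,4,5,6,7,8,9,10,11,12,13,14,15}
step 45: r2 <- 6                      {0,1,2,3,4,5,6,7,8,9,10,11,12,13,14,15}

Answer: 46 steps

r1: 4,4,5,5,6,6,7,7,8,8,9,9,10,10,11,11
r3: 6,7,8,9,10,11,12,13,14,15,16,17,18,19,20,21
r2: 6,6,6,6,6,6,6,6,6,6,6,6,6,6,6,6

steps = 46; useful = 512; efficiency = 512/736 = 16/23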